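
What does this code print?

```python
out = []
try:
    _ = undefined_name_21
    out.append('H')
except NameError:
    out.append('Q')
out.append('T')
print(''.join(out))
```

Execution trace: 'Q' (except NameError) → 'T' (after the try/except). Output: QT

Answer: QT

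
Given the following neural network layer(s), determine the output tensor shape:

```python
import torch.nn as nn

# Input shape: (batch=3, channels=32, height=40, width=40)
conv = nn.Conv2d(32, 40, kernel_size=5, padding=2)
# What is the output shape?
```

Input: (3, 32, 40, 40) -> Output: (3, 40, 40, 40)

Answer: (3, 40, 40, 40)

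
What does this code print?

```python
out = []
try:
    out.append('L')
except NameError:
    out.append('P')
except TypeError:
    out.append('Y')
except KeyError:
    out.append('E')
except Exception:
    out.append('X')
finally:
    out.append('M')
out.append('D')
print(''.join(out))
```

Execution trace: 'L' (try body, no exception) → 'M' (finally) → 'D' (after the try/except). Output: LMD

Answer: LMD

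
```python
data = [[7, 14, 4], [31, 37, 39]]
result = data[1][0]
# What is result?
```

Trace:
`data = [[7, 14, 4], [31, 37, 39]]` → data = [[7, 14, 4], [31, 37, 39]]
`result = data[1][0]` → result = 31
So result = 31

Answer: 31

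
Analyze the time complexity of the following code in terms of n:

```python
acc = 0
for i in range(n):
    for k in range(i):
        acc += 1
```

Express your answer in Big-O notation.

Each loop level contributes: n × n. Multiplying the contributions gives O(n^2).

Answer: O(n^2)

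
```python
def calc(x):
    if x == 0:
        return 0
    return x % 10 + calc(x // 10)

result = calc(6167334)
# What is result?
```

Sum of digits of 6167334: 4 + 3 + 3 + 7 + 6 + 1 + 6 = 30

Answer: 30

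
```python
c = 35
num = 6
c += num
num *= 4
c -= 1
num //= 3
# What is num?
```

Trace:
`c = 35` → c = 35
`num = 6` → num = 6
`c += num` → c = 41
`num *= 4` → num = 24
`c -= 1` → c = 40
`num //= 3` → num = 8
So num = 8

Answer: 8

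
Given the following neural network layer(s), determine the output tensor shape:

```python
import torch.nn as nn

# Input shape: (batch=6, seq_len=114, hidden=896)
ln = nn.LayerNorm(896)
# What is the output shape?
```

Input: (6, 114, 896) -> Output: (6, 114, 896)

Answer: (6, 114, 896)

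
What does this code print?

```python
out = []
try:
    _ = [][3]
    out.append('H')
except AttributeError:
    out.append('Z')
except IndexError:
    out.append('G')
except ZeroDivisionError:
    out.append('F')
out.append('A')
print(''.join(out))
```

Execution trace: 'G' (except IndexError) → 'A' (after the try/except). Output: GA

Answer: GA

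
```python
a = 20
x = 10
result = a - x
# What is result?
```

Trace:
`a = 20` → a = 20
`x = 10` → x = 10
`result = a - x` → result = 10
So result = 10

Answer: 10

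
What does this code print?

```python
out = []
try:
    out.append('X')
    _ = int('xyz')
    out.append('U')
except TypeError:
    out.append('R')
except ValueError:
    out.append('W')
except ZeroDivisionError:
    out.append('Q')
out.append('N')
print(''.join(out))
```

Execution trace: 'X' (try body) → 'W' (except ValueError) → 'N' (after the try/except). Output: XWN

Answer: XWN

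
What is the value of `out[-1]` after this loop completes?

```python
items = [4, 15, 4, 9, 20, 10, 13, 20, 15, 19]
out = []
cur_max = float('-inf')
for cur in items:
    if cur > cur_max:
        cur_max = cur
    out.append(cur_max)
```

Running max ends at 20
`out` takes the values: [] → [4] → [4, 15] → [4, 15, 15] → [4, 15, 15, 15] → [4, 15, 15, 15, 20] → [4, 15, 15, 15, 20, 20] → [4, 15, 15, 15, 20, 20, 20] → [4, 15, 15, 15, 20, 20, 20, 20] → [4, 15, 15, 15, 20, 20, 20, 20, 20] → [4, 15, 15, 15, 20, 20, 20, 20, 20, 20]
So `out[-1]` = 20

Answer: 20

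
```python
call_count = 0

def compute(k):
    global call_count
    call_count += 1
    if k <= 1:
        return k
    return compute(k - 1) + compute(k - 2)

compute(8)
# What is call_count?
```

Calls(k) = 1 + Calls(k-1) + Calls(k-2); Calls(0)=Calls(1)=1. For k=8 this gives 67.

Answer: 67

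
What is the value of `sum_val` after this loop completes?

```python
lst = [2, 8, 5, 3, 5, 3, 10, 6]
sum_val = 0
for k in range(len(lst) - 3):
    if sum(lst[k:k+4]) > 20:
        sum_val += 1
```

Count windows with sum > 20
`sum_val` takes the values: 0 → 1 → 2 → 3

Answer: 3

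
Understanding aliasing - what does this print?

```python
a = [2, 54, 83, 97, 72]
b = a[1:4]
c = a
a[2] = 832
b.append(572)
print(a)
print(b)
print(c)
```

Key concept: slice vs alias.
Step by step:
`a = [2, 54, 83, 97, 72]` → a = [2, 54, 83, 97, 72]
`b = a[1:4]` → b = [54, 83, 97]
`c = a` → c = [2, 54, 83, 97, 72] (same object as a)
`a[2] = 832` → a = [2, 54, 832, 97, 72] (same object as c); c = [2, 54, 832, 97, 72] (same object as a)
`b.append(572)` → b = [54, 83, 97, 572]
`print(a)` → prints [2, 54, 832, 97, 72]
`print(b)` → prints [54, 83, 97, 572]
`print(c)` → prints [2, 54, 832, 97, 72]

Answer:
[2, 54, 832, 97, 72]
[54, 83, 97, 572]
[2, 54, 832, 97, 72]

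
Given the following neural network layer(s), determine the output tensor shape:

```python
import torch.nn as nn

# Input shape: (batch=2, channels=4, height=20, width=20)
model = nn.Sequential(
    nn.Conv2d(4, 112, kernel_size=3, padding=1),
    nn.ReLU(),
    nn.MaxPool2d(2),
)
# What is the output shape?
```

Input: (2, 4, 20, 20) -> after Conv2d: (2, 112, 20, 20) -> after ReLU: (2, 112, 20, 20) -> Output: (2, 112, 10, 10)

Answer: (2, 112, 10, 10)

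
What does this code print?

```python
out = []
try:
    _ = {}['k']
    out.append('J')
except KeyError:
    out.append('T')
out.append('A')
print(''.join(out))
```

Execution trace: 'T' (except KeyError) → 'A' (after the try/except). Output: TA

Answer: TA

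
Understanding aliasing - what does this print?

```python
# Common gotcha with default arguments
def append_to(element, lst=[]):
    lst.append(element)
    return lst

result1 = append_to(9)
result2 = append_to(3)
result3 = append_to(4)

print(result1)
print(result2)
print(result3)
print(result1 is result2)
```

Key concept: mutable default argument gotcha.
Step by step:
`result1 = append_to(9)` → result1 = [9]
`result2 = append_to(3)` → result1 = [9, 3] (same object as result2); result2 = [9, 3] (same object as result1)
`result3 = append_to(4)` → result1 = [9, 3, 4] (same object as result2, result3); result2 = [9, 3, 4] (same object as result1, result3); result3 = [9, 3, 4] (same object as result1, result2)
`print(result1)` → prints [9, 3, 4]
`print(result2)` → prints [9, 3, 4]
`print(result3)` → prints [9, 3, 4]
`print(result1 is result2)` → prints True

Answer:
[9, 3, 4]
[9, 3, 4]
[9, 3, 4]
True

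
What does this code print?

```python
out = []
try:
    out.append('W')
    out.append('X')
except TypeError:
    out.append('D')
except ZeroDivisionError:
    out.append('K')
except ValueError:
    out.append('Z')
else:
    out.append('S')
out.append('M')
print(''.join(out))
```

Execution trace: 'W' (try body) → 'X' (try body, no exception) → 'S' (else) → 'M' (after the try/except). Output: WXSM

Answer: WXSM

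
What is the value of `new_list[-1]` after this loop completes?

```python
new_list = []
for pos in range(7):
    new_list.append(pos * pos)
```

Last element of squares 0 to 6
`new_list` takes the values: [] → [0] → [0, 1] → [0, 1, 4] → [0, 1, 4, 9] → [0, 1, 4, 9, 16] → [0, 1, 4, 9, 16, 25] → [0, 1, 4, 9, 16, 25, 36]
So `new_list[-1]` = 36

Answer: 36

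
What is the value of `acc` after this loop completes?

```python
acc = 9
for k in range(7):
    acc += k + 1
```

Start at 9, add 1 to 7 = 37
`acc` takes the values: 9 → 10 → 12 → 15 → 19 → 24 → 30 → 37

Answer: 37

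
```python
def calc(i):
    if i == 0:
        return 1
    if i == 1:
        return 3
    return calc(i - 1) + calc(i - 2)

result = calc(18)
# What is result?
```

Build up from base cases: calc(0)=1, calc(1)=3, calc(2)=4, calc(3)=7, calc(4)=11, calc(5)=18, calc(6)=29, ..., calc(18)=9349

Answer: 9349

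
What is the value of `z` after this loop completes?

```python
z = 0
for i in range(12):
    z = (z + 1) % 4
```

Increment mod 4, 12 times = 0
`z` takes the values: 0 → 1 → 2 → 3 → 0 → 1 → 2 → 3 → 0 → 1 → 2 → 3 → 0

Answer: 0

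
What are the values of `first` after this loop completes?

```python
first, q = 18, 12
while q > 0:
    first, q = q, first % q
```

GCD of 18 and 12
`first` takes the values: 18 → 12 → 6

Answer: 6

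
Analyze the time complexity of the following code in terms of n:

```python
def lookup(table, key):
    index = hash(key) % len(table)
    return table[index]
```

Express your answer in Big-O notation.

This is Hash table lookup (average case). Time complexity: O(1).

Answer: O(1)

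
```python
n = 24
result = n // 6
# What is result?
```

Trace:
`n = 24` → n = 24
`result = n // 6` → result = 4
So result = 4

Answer: 4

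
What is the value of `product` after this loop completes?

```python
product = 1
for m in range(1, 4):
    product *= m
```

3! = 6
`product` takes the values: 1 → 2 → 6

Answer: 6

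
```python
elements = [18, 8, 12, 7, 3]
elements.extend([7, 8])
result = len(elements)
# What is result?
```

Trace:
`elements = [18, 8, 12, 7, 3]` → elements = [18, 8, 12, 7, 3]
`elements.extend([7, 8])` → elements = [18, 8, 12, 7, 3, 7, 8]
`result = len(elements)` → result = 7
So result = 7

Answer: 7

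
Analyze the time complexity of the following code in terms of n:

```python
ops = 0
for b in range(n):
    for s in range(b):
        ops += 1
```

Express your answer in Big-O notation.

Each loop level contributes: n × n. Multiplying the contributions gives O(n^2).

Answer: O(n^2)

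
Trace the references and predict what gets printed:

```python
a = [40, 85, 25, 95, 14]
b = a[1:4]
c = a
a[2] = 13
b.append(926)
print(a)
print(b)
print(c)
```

Key concept: slice vs alias.
Step by step:
`a = [40, 85, 25, 95, 14]` → a = [40, 85, 25, 95, 14]
`b = a[1:4]` → b = [85, 25, 95]
`c = a` → c = [40, 85, 25, 95, 14] (same object as a)
`a[2] = 13` → a = [40, 85, 13, 95, 14] (same object as c); c = [40, 85, 13, 95, 14] (same object as a)
`b.append(926)` → b = [85, 25, 95, 926]
`print(a)` → prints [40, 85, 13, 95, 14]
`print(b)` → prints [85, 25, 95, 926]
`print(c)` → prints [40, 85, 13, 95, 14]

Answer:
[40, 85, 13, 95, 14]
[85, 25, 95, 926]
[40, 85, 13, 95, 14]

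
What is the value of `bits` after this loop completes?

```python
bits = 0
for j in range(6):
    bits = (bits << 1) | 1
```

Build 6 consecutive 1-bits: 0b111111
`bits` takes the values: 0 → 1 → 3 → 7 → 15 → 31 → 63

Answer: 63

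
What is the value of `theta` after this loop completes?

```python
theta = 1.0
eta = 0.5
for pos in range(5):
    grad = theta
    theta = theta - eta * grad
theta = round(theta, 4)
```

Gradient descent: w = 1.0 * (1 - 0.5)^5
`theta` takes the values: 1.0 → 0.5 → 0.25 → 0.125 → 0.0625 → 0.03125 → 0.0312

Answer: 0.0312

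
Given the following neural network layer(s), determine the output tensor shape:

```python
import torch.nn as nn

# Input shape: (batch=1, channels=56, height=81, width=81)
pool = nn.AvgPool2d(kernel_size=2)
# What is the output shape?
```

Input: (1, 56, 81, 81) -> Output: (1, 56, 40, 40)

Answer: (1, 56, 40, 40)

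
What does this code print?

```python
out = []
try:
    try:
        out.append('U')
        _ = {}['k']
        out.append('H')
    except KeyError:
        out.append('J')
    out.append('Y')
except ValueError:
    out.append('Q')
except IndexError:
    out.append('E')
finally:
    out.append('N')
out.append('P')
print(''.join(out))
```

Execution trace: 'U' (inner try body) → 'J' (inner except KeyError) → 'Y' (try body, no exception) → 'N' (finally) → 'P' (after the try/except). Output: UJYNP

Answer: UJYNP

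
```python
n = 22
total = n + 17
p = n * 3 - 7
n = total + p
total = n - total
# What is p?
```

Trace:
`n = 22` → n = 22
`total = n + 17` → total = 39
`p = n * 3 - 7` → p = 59
`n = total + p` → n = 98
`total = n - total` → total = 59
So p = 59

Answer: 59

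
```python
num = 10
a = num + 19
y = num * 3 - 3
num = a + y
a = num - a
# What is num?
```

Trace:
`num = 10` → num = 10
`a = num + 19` → a = 29
`y = num * 3 - 3` → y = 27
`num = a + y` → num = 56
`a = num - a` → a = 27
So num = 56

Answer: 56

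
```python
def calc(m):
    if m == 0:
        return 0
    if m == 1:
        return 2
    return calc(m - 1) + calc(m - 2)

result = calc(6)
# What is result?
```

Build up from base cases: calc(0)=0, calc(1)=2, calc(2)=2, calc(3)=4, calc(4)=6, calc(5)=10, calc(6)=16

Answer: 16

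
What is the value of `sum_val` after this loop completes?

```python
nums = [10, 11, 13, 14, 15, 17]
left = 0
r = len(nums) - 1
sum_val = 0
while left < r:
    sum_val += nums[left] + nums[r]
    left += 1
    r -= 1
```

Sum of pairs from ends
`sum_val` takes the values: 0 → 27 → 53 → 80

Answer: 80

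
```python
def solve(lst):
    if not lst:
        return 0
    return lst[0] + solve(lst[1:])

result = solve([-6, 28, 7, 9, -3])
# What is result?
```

(-6) + 28 + 7 + 9 + (-3) + 0 = 35

Answer: 35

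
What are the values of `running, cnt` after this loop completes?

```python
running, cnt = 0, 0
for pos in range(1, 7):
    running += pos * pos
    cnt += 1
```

Sum of squares and count
`running, cnt` takes the values: (0, 0) → (1, 0) → (1, 1) → (5, 1) → (5, 2) → (14, 2) → (14, 3) → (30, 3) → (30, 4) → (55, 4) → (55, 5) → (91, 5) → (91, 6)

Answer: 91, 6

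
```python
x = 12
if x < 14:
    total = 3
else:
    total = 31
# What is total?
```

Trace:
`x = 12` → x = 12
`if x < 14: ...` → x < 14 is True → total = 3
So total = 3

Answer: 3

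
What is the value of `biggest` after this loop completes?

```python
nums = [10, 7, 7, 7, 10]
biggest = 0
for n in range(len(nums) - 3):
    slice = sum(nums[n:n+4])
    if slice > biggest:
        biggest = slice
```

Max sum of 4-element window in [10, 7, 7, 7, 10]
`biggest` takes the values: 0 → 31

Answer: 31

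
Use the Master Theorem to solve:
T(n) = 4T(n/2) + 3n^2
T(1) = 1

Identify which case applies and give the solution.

a=4, b=2, f(n)=3n^2. log_2(4) = 2. Since c=2 = 2, Case 2 applies: T(n) = Θ(n^log_b(a) · log n) = O(n^2 log n).

Answer: O(n^2 log n) - Case 2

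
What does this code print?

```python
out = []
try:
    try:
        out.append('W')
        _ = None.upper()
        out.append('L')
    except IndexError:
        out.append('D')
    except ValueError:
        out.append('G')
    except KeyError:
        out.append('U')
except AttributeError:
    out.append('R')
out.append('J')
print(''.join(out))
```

Execution trace: 'W' (try body) → 'R' (outer except AttributeError) → 'J' (after the try/except). Output: WRJ

Answer: WRJ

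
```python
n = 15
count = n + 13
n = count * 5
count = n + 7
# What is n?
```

Trace:
`n = 15` → n = 15
`count = n + 13` → count = 28
`n = count * 5` → n = 140
`count = n + 7` → count = 147
So n = 140

Answer: 140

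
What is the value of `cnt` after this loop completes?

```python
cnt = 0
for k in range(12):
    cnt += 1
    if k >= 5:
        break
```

Loop breaks when k reaches 5, cnt is 6
`cnt` takes the values: 0 → 1 → 2 → 3 → 4 → 5 → 6

Answer: 6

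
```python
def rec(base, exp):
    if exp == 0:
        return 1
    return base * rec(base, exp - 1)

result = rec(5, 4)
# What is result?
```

rec(5, 4) = 5 * 5 * 5 * 5 = 625

Answer: 625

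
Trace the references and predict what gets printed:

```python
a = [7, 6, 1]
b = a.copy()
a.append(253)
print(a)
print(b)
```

Key concept: list.copy() creates independent copy.
Step by step:
`a = [7, 6, 1]` → a = [7, 6, 1]
`b = a.copy()` → b = [7, 6, 1]
`a.append(253)` → a = [7, 6, 1, 253]
`print(a)` → prints [7, 6, 1, 253]
`print(b)` → prints [7, 6, 1]

Answer:
[7, 6, 1, 253]
[7, 6, 1]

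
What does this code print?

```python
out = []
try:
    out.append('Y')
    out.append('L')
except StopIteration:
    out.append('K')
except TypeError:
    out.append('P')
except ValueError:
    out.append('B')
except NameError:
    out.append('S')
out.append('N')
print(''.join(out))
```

Execution trace: 'Y' (try body) → 'L' (try body, no exception) → 'N' (after the try/except). Output: YLN

Answer: YLN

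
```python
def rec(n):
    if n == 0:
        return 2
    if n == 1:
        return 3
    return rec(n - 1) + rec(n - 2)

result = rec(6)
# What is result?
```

Build up from base cases: rec(0)=2, rec(1)=3, rec(2)=5, rec(3)=8, rec(4)=13, rec(5)=21, rec(6)=34

Answer: 34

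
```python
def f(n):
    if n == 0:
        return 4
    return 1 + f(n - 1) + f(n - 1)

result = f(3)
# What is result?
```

f(n) = 1 + 2·f(n-1), f(0)=4. Closed form: (4+1)·2^3 - 1 = 39.

Answer: 39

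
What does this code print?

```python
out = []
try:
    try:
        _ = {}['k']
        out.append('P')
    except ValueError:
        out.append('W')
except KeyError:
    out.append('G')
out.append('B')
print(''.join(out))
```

Execution trace: 'G' (outer except KeyError) → 'B' (after the try/except). Output: GB

Answer: GB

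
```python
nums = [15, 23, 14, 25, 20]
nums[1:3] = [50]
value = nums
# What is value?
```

Trace:
`nums = [15, 23, 14, 25, 20]` → nums = [15, 23, 14, 25, 20]
`nums[1:3] = [50]` → nums = [15, 50, 25, 20]
`value = nums` → value = [15, 50, 25, 20]
So value = [15, 50, 25, 20]

Answer: [15, 50, 25, 20]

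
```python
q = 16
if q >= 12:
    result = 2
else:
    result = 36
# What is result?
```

Trace:
`q = 16` → q = 16
`if q >= 12: ...` → q >= 12 is True → result = 2
So result = 2

Answer: 2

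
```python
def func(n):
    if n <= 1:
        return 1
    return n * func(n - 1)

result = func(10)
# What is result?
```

func(10) = 10 * 9 * 8 * 7 * 6 * 5 * 4 * 3 * 2 * 1 = 3628800

Answer: 3628800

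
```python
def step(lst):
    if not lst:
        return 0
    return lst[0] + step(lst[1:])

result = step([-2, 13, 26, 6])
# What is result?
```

(-2) + 13 + 26 + 6 + 0 = 43

Answer: 43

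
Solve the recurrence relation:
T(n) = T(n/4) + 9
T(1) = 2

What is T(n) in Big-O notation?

Each step divides n by 4 and adds 9. After log_4(n) steps we reach T(1)=2. So T(n) = 9·log_4(n) + 2 = O(log n).

Answer: O(log n)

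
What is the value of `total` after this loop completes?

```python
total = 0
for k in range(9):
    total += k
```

Sum of 0 to 8 = 36
`total` takes the values: 0 → 1 → 3 → 6 → 10 → 15 → 21 → 28 → 36

Answer: 36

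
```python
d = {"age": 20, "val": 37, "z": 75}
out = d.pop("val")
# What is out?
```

Trace:
`d = {"age": 20, "val": 37, "z": 75}` → d = {'age': 20, 'val': 37, 'z': 75}
`out = d.pop("val")` → d = {'age': 20, 'z': 75}; out = 37
So out = 37

Answer: 37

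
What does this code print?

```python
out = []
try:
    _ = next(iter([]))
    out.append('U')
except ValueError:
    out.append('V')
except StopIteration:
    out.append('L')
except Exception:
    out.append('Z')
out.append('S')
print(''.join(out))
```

Execution trace: 'L' (except StopIteration) → 'S' (after the try/except). Output: LS

Answer: LS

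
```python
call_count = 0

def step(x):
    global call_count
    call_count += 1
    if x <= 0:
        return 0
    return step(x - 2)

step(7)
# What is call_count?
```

Linear recursion stepping by 2: 5 calls from x=7 down to ≤0.

Answer: 5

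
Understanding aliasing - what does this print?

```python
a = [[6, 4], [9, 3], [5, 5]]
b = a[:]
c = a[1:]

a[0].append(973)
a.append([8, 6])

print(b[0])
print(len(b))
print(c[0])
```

Key concept: slice with nested mutation.
Step by step:
`a = [[6, 4], [9, 3], [5, 5]]` → a = [[6, 4], [9, 3], [5, 5]]
`b = a[:]` → b = [[6, 4], [9, 3], [5, 5]]
`c = a[1:]` → c = [[9, 3], [5, 5]]
`a[0].append(973)` → a = [[6, 4, 973], [9, 3], [5, 5]]; b = [[6, 4, 973], [9, 3], [5, 5]]
`a.append([8, 6])` → a = [[6, 4, 973], [9, 3], [5, 5], [8, 6]]
`print(b[0])` → prints [6, 4, 973]
`print(len(b))` → prints 3
`print(c[0])` → prints [9, 3]

Answer:
[6, 4, 973]
3
[9, 3]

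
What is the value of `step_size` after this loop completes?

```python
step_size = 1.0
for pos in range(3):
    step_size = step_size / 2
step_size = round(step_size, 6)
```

Halving LR 3 times: 1 / 2^3
`step_size` takes the values: 1.0 → 0.5 → 0.25 → 0.125

Answer: 0.125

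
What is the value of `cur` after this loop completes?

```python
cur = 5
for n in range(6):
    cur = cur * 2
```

Multiply by 2, 6 times: 5 * 2^6 = 320
`cur` takes the values: 5 → 10 → 20 → 40 → 80 → 160 → 320

Answer: 320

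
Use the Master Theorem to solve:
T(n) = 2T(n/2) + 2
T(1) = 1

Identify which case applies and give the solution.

a=2, b=2, f(n)=2. log_2(2) = 1. Since c=0 < 1, Case 1 applies: T(n) = Θ(n^log_b(a)) = O(n).

Answer: O(n) - Case 1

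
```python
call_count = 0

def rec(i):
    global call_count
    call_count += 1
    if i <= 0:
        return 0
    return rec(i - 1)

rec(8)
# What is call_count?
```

Linear recursion stepping by 1: 9 calls from i=8 down to ≤0.

Answer: 9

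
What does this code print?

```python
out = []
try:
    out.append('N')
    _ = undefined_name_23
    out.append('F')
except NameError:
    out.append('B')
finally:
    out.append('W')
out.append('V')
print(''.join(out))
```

Execution trace: 'N' (try body) → 'B' (except NameError) → 'W' (finally) → 'V' (after the try/except). Output: NBWV

Answer: NBWV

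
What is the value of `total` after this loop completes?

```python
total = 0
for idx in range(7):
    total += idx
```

Sum of 0 to 6 = 21
`total` takes the values: 0 → 1 → 3 → 6 → 10 → 15 → 21

Answer: 21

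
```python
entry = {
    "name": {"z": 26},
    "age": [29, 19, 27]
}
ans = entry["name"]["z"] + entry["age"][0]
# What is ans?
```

Trace:
`entry = { ...` → entry = {'name': {'z': 26}, 'age': [29, 19, 27]}
`ans = entry["name"]["z"] + entry["age"][0]` → ans = 55
So ans = 55

Answer: 55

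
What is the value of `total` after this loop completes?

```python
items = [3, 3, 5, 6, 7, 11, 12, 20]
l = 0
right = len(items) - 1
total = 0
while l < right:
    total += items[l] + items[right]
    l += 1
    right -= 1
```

Sum of pairs from ends
`total` takes the values: 0 → 23 → 38 → 54 → 67

Answer: 67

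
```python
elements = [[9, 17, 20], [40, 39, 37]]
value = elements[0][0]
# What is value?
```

Trace:
`elements = [[9, 17, 20], [40, 39, 37]]` → elements = [[9, 17, 20], [40, 39, 37]]
`value = elements[0][0]` → value = 9
So value = 9

Answer: 9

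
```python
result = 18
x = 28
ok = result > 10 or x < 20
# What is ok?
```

Trace:
`result = 18` → result = 18
`x = 28` → x = 28
`ok = result > 10 or x < 20` → ok = True
So ok = True

Answer: True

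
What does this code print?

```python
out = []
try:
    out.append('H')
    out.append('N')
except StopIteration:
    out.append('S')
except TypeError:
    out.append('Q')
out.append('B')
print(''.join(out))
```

Execution trace: 'H' (try body) → 'N' (try body, no exception) → 'B' (after the try/except). Output: HNB

Answer: HNB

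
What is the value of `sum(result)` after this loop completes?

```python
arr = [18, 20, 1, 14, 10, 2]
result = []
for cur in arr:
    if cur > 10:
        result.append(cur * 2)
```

Sum of doubled values > 10
`result` takes the values: [] → [36] → [36, 40] → [36, 40, 28]
So `sum(result)` = 104

Answer: 104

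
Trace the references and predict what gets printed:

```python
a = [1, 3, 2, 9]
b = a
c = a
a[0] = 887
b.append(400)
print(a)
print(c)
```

Key concept: multiple aliases.
Step by step:
`a = [1, 3, 2, 9]` → a = [1, 3, 2, 9]
`b = a` → b = [1, 3, 2, 9] (same object as a)
`c = a` → c = [1, 3, 2, 9] (same object as a, b)
`a[0] = 887` → a = [887, 3, 2, 9] (same object as b, c); b = [887, 3, 2, 9] (same object as a, c); c = [887, 3, 2, 9] (same object as a, b)
`b.append(400)` → a = [887, 3, 2, 9, 400] (same object as b, c); b = [887, 3, 2, 9, 400] (same object as a, c); c = [887, 3, 2, 9, 400] (same object as a, b)
`print(a)` → prints [887, 3, 2, 9, 400]
`print(c)` → prints [887, 3, 2, 9, 400]

Answer:
[887, 3, 2, 9, 400]
[887, 3, 2, 9, 400]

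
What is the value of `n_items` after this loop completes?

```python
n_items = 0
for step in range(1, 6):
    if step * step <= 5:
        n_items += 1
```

Count numbers where step² ≤ 5
`n_items` takes the values: 0 → 1 → 2

Answer: 2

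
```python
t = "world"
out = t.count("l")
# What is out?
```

Trace:
`t = "world"` → t = 'world'
`out = t.count("l")` → out = 1
So out = 1

Answer: 1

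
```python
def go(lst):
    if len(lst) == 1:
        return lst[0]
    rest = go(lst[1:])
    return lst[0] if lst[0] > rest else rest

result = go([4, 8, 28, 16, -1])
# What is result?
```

Recursive max over [4, 8, 28, 16, -1] = 28

Answer: 28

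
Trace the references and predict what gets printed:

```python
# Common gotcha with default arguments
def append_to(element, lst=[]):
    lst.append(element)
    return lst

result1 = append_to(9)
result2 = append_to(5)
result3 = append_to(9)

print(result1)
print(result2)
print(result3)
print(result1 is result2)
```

Key concept: mutable default argument gotcha.
Step by step:
`result1 = append_to(9)` → result1 = [9]
`result2 = append_to(5)` → result1 = [9, 5] (same object as result2); result2 = [9, 5] (same object as result1)
`result3 = append_to(9)` → result1 = [9, 5, 9] (same object as result2, result3); result2 = [9, 5, 9] (same object as result1, result3); result3 = [9, 5, 9] (same object as result1, result2)
`print(result1)` → prints [9, 5, 9]
`print(result2)` → prints [9, 5, 9]
`print(result3)` → prints [9, 5, 9]
`print(result1 is result2)` → prints True

Answer:
[9, 5, 9]
[9, 5, 9]
[9, 5, 9]
True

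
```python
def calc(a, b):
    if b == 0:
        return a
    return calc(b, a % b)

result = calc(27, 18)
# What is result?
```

calc(27, 18) -> calc(18, 9) -> calc(9, 0) -> 9

Answer: 9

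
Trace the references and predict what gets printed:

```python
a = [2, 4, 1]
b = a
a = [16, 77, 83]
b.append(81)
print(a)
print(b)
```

Key concept: rebinding vs mutation: a is rebound to a new list, b still points at the original.
Step by step:
`a = [2, 4, 1]` → a = [2, 4, 1]
`b = a` → b = [2, 4, 1] (same object as a)
`a = [16, 77, 83]` → a = [16, 77, 83]
`b.append(81)` → b = [2, 4, 1, 81]
`print(a)` → prints [16, 77, 83]
`print(b)` → prints [2, 4, 1, 81]

Answer:
[16, 77, 83]
[2, 4, 1, 81]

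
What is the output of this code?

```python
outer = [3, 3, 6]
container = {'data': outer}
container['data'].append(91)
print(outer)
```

Key concept: dict holds reference to list.
Step by step:
`outer = [3, 3, 6]` → outer = [3, 3, 6]
`container = {'data': outer}` → container = {'data': [3, 3, 6]}
`container['data'].append(91)` → outer = [3, 3, 6, 91]; container = {'data': [3, 3, 6, 91]}
`print(outer)` → prints [3, 3, 6, 91]

Answer: [3, 3, 6, 91]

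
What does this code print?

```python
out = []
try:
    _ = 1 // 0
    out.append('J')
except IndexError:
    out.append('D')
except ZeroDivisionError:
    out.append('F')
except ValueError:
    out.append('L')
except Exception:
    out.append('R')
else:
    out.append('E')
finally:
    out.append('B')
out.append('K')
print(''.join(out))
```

Execution trace: 'F' (except ZeroDivisionError) → 'B' (finally) → 'K' (after the try/except). Output: FBK

Answer: FBK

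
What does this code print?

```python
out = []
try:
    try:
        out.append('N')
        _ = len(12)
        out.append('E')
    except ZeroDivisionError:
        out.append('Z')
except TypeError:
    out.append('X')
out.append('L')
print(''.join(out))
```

Execution trace: 'N' (try body) → 'X' (outer except TypeError) → 'L' (after the try/except). Output: NXL

Answer: NXL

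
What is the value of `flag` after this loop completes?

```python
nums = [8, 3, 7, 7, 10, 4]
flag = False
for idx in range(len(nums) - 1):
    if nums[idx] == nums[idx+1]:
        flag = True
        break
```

Check consecutive duplicates in [8, 3, 7, 7, 10, 4]
`flag` takes the values: False → True

Answer: True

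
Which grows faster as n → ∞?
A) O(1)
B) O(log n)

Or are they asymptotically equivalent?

O(1) vs O(log n): Higher order terms dominate.

Answer: B) O(log n) grows faster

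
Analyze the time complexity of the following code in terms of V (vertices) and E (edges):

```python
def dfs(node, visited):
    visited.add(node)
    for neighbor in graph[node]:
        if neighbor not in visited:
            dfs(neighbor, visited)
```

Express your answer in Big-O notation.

This is Depth-first search (recursive). Time complexity: O(V + E).

Answer: O(V + E)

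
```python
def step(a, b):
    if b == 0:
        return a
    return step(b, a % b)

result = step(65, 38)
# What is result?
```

step(65, 38) -> step(38, 27) -> step(27, 11) -> step(11, 5) -> step(5, 1) -> step(1, 0) -> 1

Answer: 1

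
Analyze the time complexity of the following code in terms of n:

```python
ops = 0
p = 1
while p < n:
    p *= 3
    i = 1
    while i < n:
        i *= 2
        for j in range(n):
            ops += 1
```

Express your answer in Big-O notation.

Each loop level contributes: log n × log n × n. Multiplying the contributions gives O(n log² n).

Answer: O(n log² n)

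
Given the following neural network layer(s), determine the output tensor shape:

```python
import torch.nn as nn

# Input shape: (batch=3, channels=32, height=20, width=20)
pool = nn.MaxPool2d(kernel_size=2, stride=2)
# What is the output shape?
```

Input: (3, 32, 20, 20) -> Output: (3, 32, 10, 10)

Answer: (3, 32, 10, 10)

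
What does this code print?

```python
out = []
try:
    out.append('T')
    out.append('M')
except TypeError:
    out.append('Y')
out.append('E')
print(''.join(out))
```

Execution trace: 'T' (try body) → 'M' (try body, no exception) → 'E' (after the try/except). Output: TME

Answer: TME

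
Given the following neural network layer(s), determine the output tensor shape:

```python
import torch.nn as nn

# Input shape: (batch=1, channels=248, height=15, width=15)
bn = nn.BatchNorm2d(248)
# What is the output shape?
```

Input: (1, 248, 15, 15) -> Output: (1, 248, 15, 15)

Answer: (1, 248, 15, 15)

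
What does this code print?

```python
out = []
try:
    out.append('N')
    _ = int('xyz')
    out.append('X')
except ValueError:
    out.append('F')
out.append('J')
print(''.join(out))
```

Execution trace: 'N' (try body) → 'F' (except ValueError) → 'J' (after the try/except). Output: NFJ

Answer: NFJ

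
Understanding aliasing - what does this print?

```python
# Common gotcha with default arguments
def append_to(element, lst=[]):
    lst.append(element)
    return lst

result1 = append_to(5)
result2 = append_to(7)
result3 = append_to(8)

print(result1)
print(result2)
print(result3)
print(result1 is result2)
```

Key concept: mutable default argument gotcha.
Step by step:
`result1 = append_to(5)` → result1 = [5]
`result2 = append_to(7)` → result1 = [5, 7] (same object as result2); result2 = [5, 7] (same object as result1)
`result3 = append_to(8)` → result1 = [5, 7, 8] (same object as result2, result3); result2 = [5, 7, 8] (same object as result1, result3); result3 = [5, 7, 8] (same object as result1, result2)
`print(result1)` → prints [5, 7, 8]
`print(result2)` → prints [5, 7, 8]
`print(result3)` → prints [5, 7, 8]
`print(result1 is result2)` → prints True

Answer:
[5, 7, 8]
[5, 7, 8]
[5, 7, 8]
True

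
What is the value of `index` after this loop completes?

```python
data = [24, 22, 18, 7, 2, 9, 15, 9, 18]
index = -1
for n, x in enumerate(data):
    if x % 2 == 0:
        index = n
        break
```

First even number index in [24, 22, 18, 7, 2, 9, 15, 9, 18]
`index` takes the values: -1 → 0

Answer: 0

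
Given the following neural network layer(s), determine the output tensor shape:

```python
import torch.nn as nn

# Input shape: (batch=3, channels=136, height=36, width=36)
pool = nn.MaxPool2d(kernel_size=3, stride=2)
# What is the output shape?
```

Input: (3, 136, 36, 36) -> Output: (3, 136, 17, 17)

Answer: (3, 136, 17, 17)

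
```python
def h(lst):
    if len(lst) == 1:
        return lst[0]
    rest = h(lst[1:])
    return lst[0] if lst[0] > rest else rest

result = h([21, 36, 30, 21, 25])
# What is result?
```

Recursive max over [21, 36, 30, 21, 25] = 36

Answer: 36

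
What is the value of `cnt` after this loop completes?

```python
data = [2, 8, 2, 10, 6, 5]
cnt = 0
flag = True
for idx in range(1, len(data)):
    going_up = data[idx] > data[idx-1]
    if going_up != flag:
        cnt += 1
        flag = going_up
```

Count direction changes in [2, 8, 2, 10, 6, 5]
`cnt` takes the values: 0 → 1 → 2 → 3

Answer: 3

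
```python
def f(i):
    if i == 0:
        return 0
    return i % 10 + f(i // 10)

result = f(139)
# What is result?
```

Sum of digits of 139: 9 + 3 + 1 = 13

Answer: 13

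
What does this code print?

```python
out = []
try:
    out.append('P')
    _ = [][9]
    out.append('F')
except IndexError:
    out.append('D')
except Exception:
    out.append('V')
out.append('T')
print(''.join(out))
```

Execution trace: 'P' (try body) → 'D' (except IndexError) → 'T' (after the try/except). Output: PDT

Answer: PDT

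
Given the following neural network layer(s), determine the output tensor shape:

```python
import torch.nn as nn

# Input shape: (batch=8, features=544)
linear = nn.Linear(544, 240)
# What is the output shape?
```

Input: (8, 544) -> Output: (8, 240)

Answer: (8, 240)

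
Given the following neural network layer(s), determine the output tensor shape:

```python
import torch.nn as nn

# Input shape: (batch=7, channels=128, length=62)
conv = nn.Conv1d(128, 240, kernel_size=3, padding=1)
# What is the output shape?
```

Input: (7, 128, 62) -> Output: (7, 240, 62)

Answer: (7, 240, 62)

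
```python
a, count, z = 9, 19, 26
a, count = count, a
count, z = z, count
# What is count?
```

Trace:
`a, count, z = 9, 19, 26` → a = 9; count = 19; z = 26
`a, count = count, a` → a = 19; count = 9
`count, z = z, count` → count = 26; z = 9
So count = 26

Answer: 26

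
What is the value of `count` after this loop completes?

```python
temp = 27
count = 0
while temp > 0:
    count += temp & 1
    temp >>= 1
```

Count set bits in 27 (binary: 0b11011)
`count` takes the values: 0 → 1 → 2 → 3 → 4

Answer: 4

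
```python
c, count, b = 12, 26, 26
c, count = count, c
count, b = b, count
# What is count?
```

Trace:
`c, count, b = 12, 26, 26` → c = 12; count = 26; b = 26
`c, count = count, c` → c = 26; count = 12
`count, b = b, count` → count = 26; b = 12
So count = 26

Answer: 26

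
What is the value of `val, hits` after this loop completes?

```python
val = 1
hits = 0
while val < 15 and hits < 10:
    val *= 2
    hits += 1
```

Double until >= 15 or 10 iterations
`val, hits` takes the values: (1, 0) → (2, 0) → (2, 1) → (4, 1) → (4, 2) → (8, 2) → (8, 3) → (16, 3) → (16, 4)

Answer: 16, 4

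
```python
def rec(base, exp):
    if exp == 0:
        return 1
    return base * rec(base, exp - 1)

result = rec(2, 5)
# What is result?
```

rec(2, 5) = 2 * 2 * 2 * 2 * 2 = 32

Answer: 32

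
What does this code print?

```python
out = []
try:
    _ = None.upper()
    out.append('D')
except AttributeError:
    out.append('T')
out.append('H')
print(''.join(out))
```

Execution trace: 'T' (except AttributeError) → 'H' (after the try/except). Output: TH

Answer: TH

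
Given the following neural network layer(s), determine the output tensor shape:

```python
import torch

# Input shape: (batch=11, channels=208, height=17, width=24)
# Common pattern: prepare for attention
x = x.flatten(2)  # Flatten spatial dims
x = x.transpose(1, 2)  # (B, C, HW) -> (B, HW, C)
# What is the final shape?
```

Input: (11, 208, 17, 24) -> after flatten(2): (11, 208, 408) -> Output: (11, 408, 208)

Answer: (11, 408, 208)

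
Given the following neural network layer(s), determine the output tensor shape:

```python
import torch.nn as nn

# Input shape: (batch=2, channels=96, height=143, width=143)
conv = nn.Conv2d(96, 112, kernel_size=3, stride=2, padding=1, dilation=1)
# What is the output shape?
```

Input: (2, 96, 143, 143) -> Output: (2, 112, 72, 72)

Answer: (2, 112, 72, 72)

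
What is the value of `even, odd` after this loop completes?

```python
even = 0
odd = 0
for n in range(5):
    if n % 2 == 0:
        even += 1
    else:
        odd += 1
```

Count evens and odds in range(5)
`even, odd` takes the values: (0, 0) → (1, 0) → (1, 1) → (2, 1) → (2, 2) → (3, 2)

Answer: 3, 2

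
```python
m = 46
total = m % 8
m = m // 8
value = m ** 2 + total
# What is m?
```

Trace:
`m = 46` → m = 46
`total = m % 8` → total = 6
`m = m // 8` → m = 5
`value = m ** 2 + total` → value = 31
So m = 5

Answer: 5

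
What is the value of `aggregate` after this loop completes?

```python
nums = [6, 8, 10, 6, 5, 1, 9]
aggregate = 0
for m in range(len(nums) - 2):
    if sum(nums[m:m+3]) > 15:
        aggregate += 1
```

Count windows with sum > 15
`aggregate` takes the values: 0 → 1 → 2 → 3

Answer: 3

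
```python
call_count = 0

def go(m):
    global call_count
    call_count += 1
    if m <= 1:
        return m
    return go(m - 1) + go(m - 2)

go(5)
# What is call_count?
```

Calls(m) = 1 + Calls(m-1) + Calls(m-2); Calls(0)=Calls(1)=1. For m=5 this gives 15.

Answer: 15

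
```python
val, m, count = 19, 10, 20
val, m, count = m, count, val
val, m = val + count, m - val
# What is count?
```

Trace:
`val, m, count = 19, 10, 20` → val = 19; m = 10; count = 20
`val, m, count = m, count, val` → val = 10; m = 20; count = 19
`val, m = val + count, m - val` → val = 29; m = 10
So count = 19

Answer: 19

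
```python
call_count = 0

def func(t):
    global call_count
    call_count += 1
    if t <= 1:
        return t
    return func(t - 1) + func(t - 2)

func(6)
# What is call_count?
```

Calls(t) = 1 + Calls(t-1) + Calls(t-2); Calls(0)=Calls(1)=1. For t=6 this gives 25.

Answer: 25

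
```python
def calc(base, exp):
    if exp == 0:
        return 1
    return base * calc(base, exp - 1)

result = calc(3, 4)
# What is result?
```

calc(3, 4) = 3 * 3 * 3 * 3 = 81

Answer: 81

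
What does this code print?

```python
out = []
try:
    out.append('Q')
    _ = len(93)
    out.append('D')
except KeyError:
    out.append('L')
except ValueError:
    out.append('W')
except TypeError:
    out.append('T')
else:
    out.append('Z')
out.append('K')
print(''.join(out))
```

Execution trace: 'Q' (try body) → 'T' (except TypeError) → 'K' (after the try/except). Output: QTK

Answer: QTK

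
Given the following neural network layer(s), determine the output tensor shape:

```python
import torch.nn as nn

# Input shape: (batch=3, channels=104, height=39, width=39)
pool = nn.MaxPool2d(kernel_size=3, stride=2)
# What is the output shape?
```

Input: (3, 104, 39, 39) -> Output: (3, 104, 19, 19)

Answer: (3, 104, 19, 19)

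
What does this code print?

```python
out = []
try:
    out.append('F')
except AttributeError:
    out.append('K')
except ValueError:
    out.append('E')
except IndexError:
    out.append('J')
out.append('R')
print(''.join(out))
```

Execution trace: 'F' (try body, no exception) → 'R' (after the try/except). Output: FR

Answer: FR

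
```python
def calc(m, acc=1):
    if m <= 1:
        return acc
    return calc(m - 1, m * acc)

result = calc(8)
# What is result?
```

Accumulator trace (n, acc): (8, 1) -> (7, 8) -> (6, 56) -> (5, 336) -> (4, 1680) -> (3, 6720) -> (2, 20160) -> (1, 40320) -> return 40320

Answer: 40320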